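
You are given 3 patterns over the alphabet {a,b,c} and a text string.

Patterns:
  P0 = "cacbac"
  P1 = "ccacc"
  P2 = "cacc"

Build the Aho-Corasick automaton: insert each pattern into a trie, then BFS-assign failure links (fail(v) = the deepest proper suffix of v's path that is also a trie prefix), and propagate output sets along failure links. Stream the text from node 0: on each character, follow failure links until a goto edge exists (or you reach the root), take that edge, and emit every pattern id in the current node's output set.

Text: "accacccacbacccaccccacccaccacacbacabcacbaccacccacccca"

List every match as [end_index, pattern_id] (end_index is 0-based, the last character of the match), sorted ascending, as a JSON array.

Build automaton:
Trie nodes:
  0='ε' goto c→1
  1='c' goto a→2 c→7
  2='ca' goto c→3
  3='cac' goto b→4 c→11
  4='cacb' goto a→5
  5='cacba' goto c→6
  6='cacbac' goto ·  [P0 ends]
  7='cc' goto a→8
  8='cca' goto c→9
  9='ccac' goto c→10
  10='ccacc' goto ·  [P1 ends]
  11='cacc' goto ·  [P2 ends]

BFS fail/out derivation:
  n1('c'): parent n0 fail=0; on 'c' 0 → fail=0;  out ∅∪∅=∅
  n2('ca'): parent n1 fail=0; on 'a' 0 → fail=0;  out ∅∪∅=∅
  n7('cc'): parent n1 fail=0; on 'c' 0 → fail=1;  out ∅∪∅=∅
  n3('cac'): parent n2 fail=0; on 'c' 0 → fail=1;  out ∅∪∅=∅
  n8('cca'): parent n7 fail=1; on 'a' 1 → fail=2;  out ∅∪∅=∅
  n4('cacb'): parent n3 fail=1; on 'b' 1→0 → fail=0;  out ∅∪∅=∅
  n9('ccac'): parent n8 fail=2; on 'c' 2 → fail=3;  out ∅∪∅=∅
  n11('cacc'): parent n3 fail=1; on 'c' 1 → fail=7;  out {2}∪∅={2}
  n5('cacba'): parent n4 fail=0; on 'a' 0 → fail=0;  out ∅∪∅=∅
  n10('ccacc'): parent n9 fail=3; on 'c' 3 → fail=11;  out {1}∪{2}={1,2}
  n6('cacbac'): parent n5 fail=0; on 'c' 0 → fail=1;  out {0}∪∅={0}

Run:
pos 0 'a': at 0
pos 1 'c': at 1
pos 2 'c': at 7
pos 3 'a': at 8
pos 4 'c': at 9
pos 5 'c': at 10  → match P1@[1:5],P2@[2:5]
pos 6 'c': at 7 (fail-walked)
pos 7 'a': at 8
pos 8 'c': at 9
pos 9 'b': at 4 (fail-walked)
pos 10 'a': at 5
pos 11 'c': at 6  → match P0@[6:11]
pos 12 'c': at 7 (fail-walked)
pos 13 'c': at 7 (fail-walked)
pos 14 'a': at 8
pos 15 'c': at 9
pos 16 'c': at 10  → match P1@[12:16],P2@[13:16]
pos 17 'c': at 7 (fail-walked)
pos 18 'c': at 7 (fail-walked)
pos 19 'a': at 8
pos 20 'c': at 9
pos 21 'c': at 10  → match P1@[17:21],P2@[18:21]
pos 22 'c': at 7 (fail-walked)
pos 23 'a': at 8
pos 24 'c': at 9
pos 25 'c': at 10  → match P1@[21:25],P2@[22:25]
pos 26 'a': at 8 (fail-walked)
pos 27 'c': at 9
pos 28 'a': at 2 (fail-walked)
pos 29 'c': at 3
pos 30 'b': at 4
pos 31 'a': at 5
pos 32 'c': at 6  → match P0@[27:32]
pos 33 'a': at 2 (fail-walked)
pos 34 'b': at 0 (fail-walked)
pos 35 'c': at 1
pos 36 'a': at 2
pos 37 'c': at 3
pos 38 'b': at 4
pos 39 'a': at 5
pos 40 'c': at 6  → match P0@[35:40]
pos 41 'c': at 7 (fail-walked)
pos 42 'a': at 8
pos 43 'c': at 9
pos 44 'c': at 10  → match P1@[40:44],P2@[41:44]
pos 45 'c': at 7 (fail-walked)
pos 46 'a': at 8
pos 47 'c': at 9
pos 48 'c': at 10  → match P1@[44:48],P2@[45:48]
pos 49 'c': at 7 (fail-walked)
pos 50 'c': at 7 (fail-walked)
pos 51 'a': at 8

All matches (sorted): [[5,1],[5,2],[11,0],[16,1],[16,2],[21,1],[21,2],[25,1],[25,2],[32,0],[40,0],[44,1],[44,2],[48,1],[48,2]]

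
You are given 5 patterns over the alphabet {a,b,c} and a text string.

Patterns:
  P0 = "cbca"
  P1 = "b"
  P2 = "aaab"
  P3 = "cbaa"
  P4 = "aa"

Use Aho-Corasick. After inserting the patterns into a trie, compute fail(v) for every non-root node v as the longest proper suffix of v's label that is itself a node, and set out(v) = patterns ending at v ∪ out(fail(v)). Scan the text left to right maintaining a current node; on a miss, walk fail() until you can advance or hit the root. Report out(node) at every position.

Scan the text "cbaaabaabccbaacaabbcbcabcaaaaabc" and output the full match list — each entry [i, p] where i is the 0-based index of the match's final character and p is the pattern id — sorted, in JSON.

Construct AC machine:
Trie nodes:
  0='ε' goto a→6 b→5 c→1
  1='c' goto b→2
  2='cb' goto a→10 c→3
  3='cbc' goto a→4
  4='cbca' goto ·  [P0 ends]
  5='b' goto ·  [P1 ends]
  6='a' goto a→7
  7='aa' goto a→8  [P4 ends]
  8='aaa' goto b→9
  9='aaab' goto ·  [P2 ends]
  10='cba' goto a→11
  11='cbaa' goto ·  [P3 ends]

BFS fail/out derivation:
  fail(1) 'c': from fail(0)=0 chase 'c': 0 ⇒ 0;  out=∅∪out(0)=∅
  fail(5) 'b': from fail(0)=0 chase 'b': 0 ⇒ 0;  out={1}∪out(0)={1}
  fail(6) 'a': from fail(0)=0 chase 'a': 0 ⇒ 0;  out=∅∪out(0)=∅
  fail(2) 'cb': from fail(1)=0 chase 'b': 0 ⇒ 5;  out=∅∪out(5)={1}
  fail(7) 'aa': from fail(6)=0 chase 'a': 0 ⇒ 6;  out={4}∪out(6)={4}
  fail(3) 'cbc': from fail(2)=5 chase 'c': 5→0 ⇒ 1;  out=∅∪out(1)=∅
  fail(8) 'aaa': from fail(7)=6 chase 'a': 6 ⇒ 7;  out=∅∪out(7)={4}
  fail(10) 'cba': from fail(2)=5 chase 'a': 5→0 ⇒ 6;  out=∅∪out(6)=∅
  fail(4) 'cbca': from fail(3)=1 chase 'a': 1→0 ⇒ 6;  out={0}∪out(6)={0}
  fail(9) 'aaab': from fail(8)=7 chase 'b': 7→6→0 ⇒ 5;  out={2}∪out(5)={1,2}
  fail(11) 'cbaa': from fail(10)=6 chase 'a': 6 ⇒ 7;  out={3}∪out(7)={3,4}

Text stream:
i=0 'c': node 0→1
i=1 'b': node 1→2  → match P1@[1:1]
i=2 'a': node 2→10
i=3 'a': node 10→11  → match P3@[0:3],P4@[2:3]
i=4 'a': node 11→8 ·f  → match P4@[3:4]
i=5 'b': node 8→9  → match P1@[5:5],P2@[2:5]
i=6 'a': node 9→6 ·f
i=7 'a': node 6→7  → match P4@[6:7]
i=8 'b': node 7→5 ·f  → match P1@[8:8]
i=9 'c': node 5→1 ·f
i=10 'c': node 1→1 ·f
i=11 'b': node 1→2  → match P1@[11:11]
i=12 'a': node 2→10
i=13 'a': node 10→11  → match P3@[10:13],P4@[12:13]
i=14 'c': node 11→1 ·f
i=15 'a': node 1→6 ·f
i=16 'a': node 6→7  → match P4@[15:16]
i=17 'b': node 7→5 ·f  → match P1@[17:17]
i=18 'b': node 5→5 ·f  → match P1@[18:18]
i=19 'c': node 5→1 ·f
i=20 'b': node 1→2  → match P1@[20:20]
i=21 'c': node 2→3
i=22 'a': node 3→4  → match P0@[19:22]
i=23 'b': node 4→5 ·f  → match P1@[23:23]
i=24 'c': node 5→1 ·f
i=25 'a': node 1→6 ·f
i=26 'a': node 6→7  → match P4@[25:26]
i=27 'a': node 7→8  → match P4@[26:27]
i=28 'a': node 8→8 ·f  → match P4@[27:28]
i=29 'a': node 8→8 ·f  → match P4@[28:29]
i=30 'b': node 8→9  → match P1@[30:30],P2@[27:30]
i=31 'c': node 9→1 ·f

Matches: [[1,1],[3,3],[3,4],[4,4],[5,1],[5,2],[7,4],[8,1],[11,1],[13,3],[13,4],[16,4],[17,1],[18,1],[20,1],[22,0],[23,1],[26,4],[27,4],[28,4],[29,4],[30,1],[30,2]]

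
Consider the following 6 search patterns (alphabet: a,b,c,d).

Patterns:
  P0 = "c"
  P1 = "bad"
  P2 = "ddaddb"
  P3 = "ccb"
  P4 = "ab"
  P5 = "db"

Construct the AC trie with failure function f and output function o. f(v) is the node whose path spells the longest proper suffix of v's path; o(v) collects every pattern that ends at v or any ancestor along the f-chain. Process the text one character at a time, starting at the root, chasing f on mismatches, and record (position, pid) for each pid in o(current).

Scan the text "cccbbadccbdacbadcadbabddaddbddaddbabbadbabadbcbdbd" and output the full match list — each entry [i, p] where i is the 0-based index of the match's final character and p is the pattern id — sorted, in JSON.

Build automaton:
Trie (insert patterns):
  n0 'ε': a→13 b→2 c→1 d→5
  n1 'c': c→11  [P0 ends]
  n2 'b': a→3
  n3 'ba': d→4
  n4 'bad': ·  [P1 ends]
  n5 'd': b→15 d→6
  n6 'dd': a→7
  n7 'dda': d→8
  n8 'ddad': d→9
  n9 'ddadd': b→10
  n10 'ddaddb': ·  [P2 ends]
  n11 'cc': b→12
  n12 'ccb': ·  [P3 ends]
  n13 'a': b→14
  n14 'ab': ·  [P4 ends]
  n15 'db': ·  [P5 ends]

BFS fail/out derivation:
  n1('c'): parent n0 fail=0; on 'c' 0 → fail=0;  out {0}∪∅={0}
  n2('b'): parent n0 fail=0; on 'b' 0 → fail=0;  out ∅∪∅=∅
  n5('d'): parent n0 fail=0; on 'd' 0 → fail=0;  out ∅∪∅=∅
  n13('a'): parent n0 fail=0; on 'a' 0 → fail=0;  out ∅∪∅=∅
  n3('ba'): parent n2 fail=0; on 'a' 0 → fail=13;  out ∅∪∅=∅
  n6('dd'): parent n5 fail=0; on 'd' 0 → fail=5;  out ∅∪∅=∅
  n11('cc'): parent n1 fail=0; on 'c' 0 → fail=1;  out ∅∪{0}={0}
  n14('ab'): parent n13 fail=0; on 'b' 0 → fail=2;  out {4}∪∅={4}
  n15('db'): parent n5 fail=0; on 'b' 0 → fail=2;  out {5}∪∅={5}
  n4('bad'): parent n3 fail=13; on 'd' 13→0 → fail=5;  out {1}∪∅={1}
  n7('dda'): parent n6 fail=5; on 'a' 5→0 → fail=13;  out ∅∪∅=∅
  n12('ccb'): parent n11 fail=1; on 'b' 1→0 → fail=2;  out {3}∪∅={3}
  n8('ddad'): parent n7 fail=13; on 'd' 13→0 → fail=5;  out ∅∪∅=∅
  n9('ddadd'): parent n8 fail=5; on 'd' 5 → fail=6;  out ∅∪∅=∅
  n10('ddaddb'): parent n9 fail=6; on 'b' 6→5 → fail=15;  out {2}∪{5}={2,5}

Text stream:
[0] read 'c'  n0⇒n1  → match P0@[0:0]
[1] read 'c'  n1⇒n11  → match P0@[1:1]
[2] read 'c'  n11⇒n11 (via fail)  → match P0@[2:2]
[3] read 'b'  n11⇒n12  → match P3@[1:3]
[4] read 'b'  n12⇒n2 (via fail)
[5] read 'a'  n2⇒n3
[6] read 'd'  n3⇒n4  → match P1@[4:6]
[7] read 'c'  n4⇒n1 (via fail)  → match P0@[7:7]
[8] read 'c'  n1⇒n11  → match P0@[8:8]
[9] read 'b'  n11⇒n12  → match P3@[7:9]
[10] read 'd'  n12⇒n5 (via fail)
[11] read 'a'  n5⇒n13 (via fail)
[12] read 'c'  n13⇒n1 (via fail)  → match P0@[12:12]
[13] read 'b'  n1⇒n2 (via fail)
[14] read 'a'  n2⇒n3
[15] read 'd'  n3⇒n4  → match P1@[13:15]
[16] read 'c'  n4⇒n1 (via fail)  → match P0@[16:16]
[17] read 'a'  n1⇒n13 (via fail)
[18] read 'd'  n13⇒n5 (via fail)
[19] read 'b'  n5⇒n15  → match P5@[18:19]
[20] read 'a'  n15⇒n3 (via fail)
[21] read 'b'  n3⇒n14 (via fail)  → match P4@[20:21]
[22] read 'd'  n14⇒n5 (via fail)
[23] read 'd'  n5⇒n6
[24] read 'a'  n6⇒n7
[25] read 'd'  n7⇒n8
[26] read 'd'  n8⇒n9
[27] read 'b'  n9⇒n10  → match P2@[22:27],P5@[26:27]
[28] read 'd'  n10⇒n5 (via fail)
[29] read 'd'  n5⇒n6
[30] read 'a'  n6⇒n7
[31] read 'd'  n7⇒n8
[32] read 'd'  n8⇒n9
[33] read 'b'  n9⇒n10  → match P2@[28:33],P5@[32:33]
[34] read 'a'  n10⇒n3 (via fail)
[35] read 'b'  n3⇒n14 (via fail)  → match P4@[34:35]
[36] read 'b'  n14⇒n2 (via fail)
[37] read 'a'  n2⇒n3
[38] read 'd'  n3⇒n4  → match P1@[36:38]
[39] read 'b'  n4⇒n15 (via fail)  → match P5@[38:39]
[40] read 'a'  n15⇒n3 (via fail)
[41] read 'b'  n3⇒n14 (via fail)  → match P4@[40:41]
[42] read 'a'  n14⇒n3 (via fail)
[43] read 'd'  n3⇒n4  → match P1@[41:43]
[44] read 'b'  n4⇒n15 (via fail)  → match P5@[43:44]
[45] read 'c'  n15⇒n1 (via fail)  → match P0@[45:45]
[46] read 'b'  n1⇒n2 (via fail)
[47] read 'd'  n2⇒n5 (via fail)
[48] read 'b'  n5⇒n15  → match P5@[47:48]
[49] read 'd'  n15⇒n5 (via fail)

Matches: [[0,0],[1,0],[2,0],[3,3],[6,1],[7,0],[8,0],[9,3],[12,0],[15,1],[16,0],[19,5],[21,4],[27,2],[27,5],[33,2],[33,5],[35,4],[38,1],[39,5],[41,4],[43,1],[44,5],[45,0],[48,5]]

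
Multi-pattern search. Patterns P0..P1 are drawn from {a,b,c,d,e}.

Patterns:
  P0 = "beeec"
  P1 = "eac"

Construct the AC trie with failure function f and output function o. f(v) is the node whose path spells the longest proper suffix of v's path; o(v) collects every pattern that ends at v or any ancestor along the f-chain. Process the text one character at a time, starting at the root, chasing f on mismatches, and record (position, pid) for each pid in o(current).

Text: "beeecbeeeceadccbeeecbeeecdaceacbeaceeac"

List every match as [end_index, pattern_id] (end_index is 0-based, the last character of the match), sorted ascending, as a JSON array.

Build automaton:
Trie (insert patterns):
  0='ε' goto b→1 e→6
  1='b' goto e→2
  2='be' goto e→3
  3='bee' goto e→4
  4='beee' goto c→5
  5='beeec' goto ·  ←P0
  6='e' goto a→7
  7='ea' goto c→8
  8='eac' goto ·  ←P1

BFS fail/out derivation:
  n1('b'): parent n0 fail=0; on 'b' 0 → fail=0;  out ∅∪∅=∅
  n6('e'): parent n0 fail=0; on 'e' 0 → fail=0;  out ∅∪∅=∅
  n2('be'): parent n1 fail=0; on 'e' 0 → fail=6;  out ∅∪∅=∅
  n7('ea'): parent n6 fail=0; on 'a' 0 → fail=0;  out ∅∪∅=∅
  n3('bee'): parent n2 fail=6; on 'e' 6→0 → fail=6;  out ∅∪∅=∅
  n8('eac'): parent n7 fail=0; on 'c' 0 → fail=0;  out {1}∪∅={1}
  n4('beee'): parent n3 fail=6; on 'e' 6→0 → fail=6;  out ∅∪∅=∅
  n5('beeec'): parent n4 fail=6; on 'c' 6→0 → fail=0;  out {0}∪∅={0}

Run:
[0] read 'b'  n0⇒n1
[1] read 'e'  n1⇒n2
[2] read 'e'  n2⇒n3
[3] read 'e'  n3⇒n4
[4] read 'c'  n4⇒n5  → match P0@[0:4]
[5] read 'b'  n5⇒n1 (fail-walked)
[6] read 'e'  n1⇒n2
[7] read 'e'  n2⇒n3
[8] read 'e'  n3⇒n4
[9] read 'c'  n4⇒n5  → match P0@[5:9]
[10] read 'e'  n5⇒n6 (fail-walked)
[11] read 'a'  n6⇒n7
[12] read 'd'  n7⇒n0 (fail-walked)
[13] read 'c'  n0⇒n0
[14] read 'c'  n0⇒n0
[15] read 'b'  n0⇒n1
[16] read 'e'  n1⇒n2
[17] read 'e'  n2⇒n3
[18] read 'e'  n3⇒n4
[19] read 'c'  n4⇒n5  → match P0@[15:19]
[20] read 'b'  n5⇒n1 (fail-walked)
[21] read 'e'  n1⇒n2
[22] read 'e'  n2⇒n3
[23] read 'e'  n3⇒n4
[24] read 'c'  n4⇒n5  → match P0@[20:24]
[25] read 'd'  n5⇒n0 (fail-walked)
[26] read 'a'  n0⇒n0
[27] read 'c'  n0⇒n0
[28] read 'e'  n0⇒n6
[29] read 'a'  n6⇒n7
[30] read 'c'  n7⇒n8  → match P1@[28:30]
[31] read 'b'  n8⇒n1 (fail-walked)
[32] read 'e'  n1⇒n2
[33] read 'a'  n2⇒n7 (fail-walked)
[34] read 'c'  n7⇒n8  → match P1@[32:34]
[35] read 'e'  n8⇒n6 (fail-walked)
[36] read 'e'  n6⇒n6 (fail-walked)
[37] read 'a'  n6⇒n7
[38] read 'c'  n7⇒n8  → match P1@[36:38]

Result: [[4,0],[9,0],[19,0],[24,0],[30,1],[34,1],[38,1]]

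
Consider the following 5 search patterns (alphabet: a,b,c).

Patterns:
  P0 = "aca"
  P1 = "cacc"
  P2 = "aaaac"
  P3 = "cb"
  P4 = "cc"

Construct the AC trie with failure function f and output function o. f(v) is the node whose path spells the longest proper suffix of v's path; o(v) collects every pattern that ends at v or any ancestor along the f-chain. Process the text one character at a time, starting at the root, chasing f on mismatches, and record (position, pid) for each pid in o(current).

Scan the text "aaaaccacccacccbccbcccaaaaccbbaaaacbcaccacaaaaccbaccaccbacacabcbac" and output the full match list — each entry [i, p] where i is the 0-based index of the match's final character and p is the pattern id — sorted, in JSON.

Build automaton:
Trie (insert patterns):
  n0 'ε': a→1 c→4
  n1 'a': a→8 c→2
  n2 'ac': a→3
  n3 'aca': ·  [P0 ends]
  n4 'c': a→5 b→12 c→13
  n5 'ca': c→6
  n6 'cac': c→7
  n7 'cacc': ·  [P1 ends]
  n8 'aa': a→9
  n9 'aaa': a→10
  n10 'aaaa': c→11
  n11 'aaaac': ·  [P2 ends]
  n12 'cb': ·  [P3 ends]
  n13 'cc': ·  [P4 ends]

BFS fail/out derivation:
  fail(1) 'a': from fail(0)=0 chase 'a': 0 ⇒ 0;  out=∅∪out(0)=∅
  fail(4) 'c': from fail(0)=0 chase 'c': 0 ⇒ 0;  out=∅∪out(0)=∅
  fail(2) 'ac': from fail(1)=0 chase 'c': 0 ⇒ 4;  out=∅∪out(4)=∅
  fail(5) 'ca': from fail(4)=0 chase 'a': 0 ⇒ 1;  out=∅∪out(1)=∅
  fail(8) 'aa': from fail(1)=0 chase 'a': 0 ⇒ 1;  out=∅∪out(1)=∅
  fail(12) 'cb': from fail(4)=0 chase 'b': 0 ⇒ 0;  out={3}∪out(0)={3}
  fail(13) 'cc': from fail(4)=0 chase 'c': 0 ⇒ 4;  out={4}∪out(4)={4}
  fail(3) 'aca': from fail(2)=4 chase 'a': 4 ⇒ 5;  out={0}∪out(5)={0}
  fail(6) 'cac': from fail(5)=1 chase 'c': 1 ⇒ 2;  out=∅∪out(2)=∅
  fail(9) 'aaa': from fail(8)=1 chase 'a': 1 ⇒ 8;  out=∅∪out(8)=∅
  fail(7) 'cacc': from fail(6)=2 chase 'c': 2→4 ⇒ 13;  out={1}∪out(13)={1,4}
  fail(10) 'aaaa': from fail(9)=8 chase 'a': 8 ⇒ 9;  out=∅∪out(9)=∅
  fail(11) 'aaaac': from fail(10)=9 chase 'c': 9→8→1 ⇒ 2;  out={2}∪out(2)={2}

Text stream:
[0] read 'a'  n0⇒n1
[1] read 'a'  n1⇒n8
[2] read 'a'  n8⇒n9
[3] read 'a'  n9⇒n10
[4] read 'c'  n10⇒n11  emit P2@[0:4]
[5] read 'c'  n11⇒n13 ·f  emit P4@[4:5]
[6] read 'a'  n13⇒n5 ·f
[7] read 'c'  n5⇒n6
[8] read 'c'  n6⇒n7  emit P1@[5:8],P4@[7:8]
[9] read 'c'  n7⇒n13 ·f  emit P4@[8:9]
[10] read 'a'  n13⇒n5 ·f
[11] read 'c'  n5⇒n6
[12] read 'c'  n6⇒n7  emit P1@[9:12],P4@[11:12]
[13] read 'c'  n7⇒n13 ·f  emit P4@[12:13]
[14] read 'b'  n13⇒n12 ·f  emit P3@[13:14]
[15] read 'c'  n12⇒n4 ·f
[16] read 'c'  n4⇒n13  emit P4@[15:16]
[17] read 'b'  n13⇒n12 ·f  emit P3@[16:17]
[18] read 'c'  n12⇒n4 ·f
[19] read 'c'  n4⇒n13  emit P4@[18:19]
[20] read 'c'  n13⇒n13 ·f  emit P4@[19:20]
[21] read 'a'  n13⇒n5 ·f
[22] read 'a'  n5⇒n8 ·f
[23] read 'a'  n8⇒n9
[24] read 'a'  n9⇒n10
[25] read 'c'  n10⇒n11  emit P2@[21:25]
[26] read 'c'  n11⇒n13 ·f  emit P4@[25:26]
[27] read 'b'  n13⇒n12 ·f  emit P3@[26:27]
[28] read 'b'  n12⇒n0 ·f
[29] read 'a'  n0⇒n1
[30] read 'a'  n1⇒n8
[31] read 'a'  n8⇒n9
[32] read 'a'  n9⇒n10
[33] read 'c'  n10⇒n11  emit P2@[29:33]
[34] read 'b'  n11⇒n12 ·f  emit P3@[33:34]
[35] read 'c'  n12⇒n4 ·f
[36] read 'a'  n4⇒n5
[37] read 'c'  n5⇒n6
[38] read 'c'  n6⇒n7  emit P1@[35:38],P4@[37:38]
[39] read 'a'  n7⇒n5 ·f
[40] read 'c'  n5⇒n6
[41] read 'a'  n6⇒n3 ·f  emit P0@[39:41]
[42] read 'a'  n3⇒n8 ·f
[43] read 'a'  n8⇒n9
[44] read 'a'  n9⇒n10
[45] read 'c'  n10⇒n11  emit P2@[41:45]
[46] read 'c'  n11⇒n13 ·f  emit P4@[45:46]
[47] read 'b'  n13⇒n12 ·f  emit P3@[46:47]
[48] read 'a'  n12⇒n1 ·f
[49] read 'c'  n1⇒n2
[50] read 'c'  n2⇒n13 ·f  emit P4@[49:50]
[51] read 'a'  n13⇒n5 ·f
[52] read 'c'  n5⇒n6
[53] read 'c'  n6⇒n7  emit P1@[50:53],P4@[52:53]
[54] read 'b'  n7⇒n12 ·f  emit P3@[53:54]
[55] read 'a'  n12⇒n1 ·f
[56] read 'c'  n1⇒n2
[57] read 'a'  n2⇒n3  emit P0@[55:57]
[58] read 'c'  n3⇒n6 ·f
[59] read 'a'  n6⇒n3 ·f  emit P0@[57:59]
[60] read 'b'  n3⇒n0 ·f
[61] read 'c'  n0⇒n4
[62] read 'b'  n4⇒n12  emit P3@[61:62]
[63] read 'a'  n12⇒n1 ·f
[64] read 'c'  n1⇒n2

All matches (sorted): [[4,2],[5,4],[8,1],[8,4],[9,4],[12,1],[12,4],[13,4],[14,3],[16,4],[17,3],[19,4],[20,4],[25,2],[26,4],[27,3],[33,2],[34,3],[38,1],[38,4],[41,0],[45,2],[46,4],[47,3],[50,4],[53,1],[53,4],[54,3],[57,0],[59,0],[62,3]]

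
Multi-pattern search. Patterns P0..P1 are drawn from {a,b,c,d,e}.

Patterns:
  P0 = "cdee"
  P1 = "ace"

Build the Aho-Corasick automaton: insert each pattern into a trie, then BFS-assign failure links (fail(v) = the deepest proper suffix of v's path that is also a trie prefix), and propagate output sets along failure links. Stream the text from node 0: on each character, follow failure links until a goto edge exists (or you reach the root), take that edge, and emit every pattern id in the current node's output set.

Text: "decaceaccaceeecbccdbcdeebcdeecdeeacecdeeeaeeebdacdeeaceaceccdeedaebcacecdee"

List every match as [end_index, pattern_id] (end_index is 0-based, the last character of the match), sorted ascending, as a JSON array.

Build:
Trie (insert patterns):
  0='ε' goto a→5 c→1
  1='c' goto d→2
  2='cd' goto e→3
  3='cde' goto e→4
  4='cdee' goto ·  [P0 ends]
  5='a' goto c→6
  6='ac' goto e→7
  7='ace' goto ·  [P1 ends]

BFS fail/out derivation:
  n1('c'): parent n0 fail=0; on 'c' 0 → fail=0;  out ∅∪∅=∅
  n5('a'): parent n0 fail=0; on 'a' 0 → fail=0;  out ∅∪∅=∅
  n2('cd'): parent n1 fail=0; on 'd' 0 → fail=0;  out ∅∪∅=∅
  n6('ac'): parent n5 fail=0; on 'c' 0 → fail=1;  out ∅∪∅=∅
  n3('cde'): parent n2 fail=0; on 'e' 0 → fail=0;  out ∅∪∅=∅
  n7('ace'): parent n6 fail=1; on 'e' 1→0 → fail=0;  out {1}∪∅={1}
  n4('cdee'): parent n3 fail=0; on 'e' 0 → fail=0;  out {0}∪∅={0}

Run:
i=0 'd': node 0→0
i=1 'e': node 0→0
i=2 'c': node 0→1
i=3 'a': node 1→5 (via fail)
i=4 'c': node 5→6
i=5 'e': node 6→7  ** P1@[3:5]
i=6 'a': node 7→5 (via fail)
i=7 'c': node 5→6
i=8 'c': node 6→1 (via fail)
i=9 'a': node 1→5 (via fail)
i=10 'c': node 5→6
i=11 'e': node 6→7  ** P1@[9:11]
i=12 'e': node 7→0 (via fail)
i=13 'e': node 0→0
i=14 'c': node 0→1
i=15 'b': node 1→0 (via fail)
i=16 'c': node 0→1
i=17 'c': node 1→1 (via fail)
i=18 'd': node 1→2
i=19 'b': node 2→0 (via fail)
i=20 'c': node 0→1
i=21 'd': node 1→2
i=22 'e': node 2→3
i=23 'e': node 3→4  ** P0@[20:23]
i=24 'b': node 4→0 (via fail)
i=25 'c': node 0→1
i=26 'd': node 1→2
i=27 'e': node 2→3
i=28 'e': node 3→4  ** P0@[25:28]
i=29 'c': node 4→1 (via fail)
i=30 'd': node 1→2
i=31 'e': node 2→3
i=32 'e': node 3→4  ** P0@[29:32]
i=33 'a': node 4→5 (via fail)
i=34 'c': node 5→6
i=35 'e': node 6→7  ** P1@[33:35]
i=36 'c': node 7→1 (via fail)
i=37 'd': node 1→2
i=38 'e': node 2→3
i=39 'e': node 3→4  ** P0@[36:39]
i=40 'e': node 4→0 (via fail)
i=41 'a': node 0→5
i=42 'e': node 5→0 (via fail)
i=43 'e': node 0→0
i=44 'e': node 0→0
i=45 'b': node 0→0
i=46 'd': node 0→0
i=47 'a': node 0→5
i=48 'c': node 5→6
i=49 'd': node 6→2 (via fail)
i=50 'e': node 2→3
i=51 'e': node 3→4  ** P0@[48:51]
i=52 'a': node 4→5 (via fail)
i=53 'c': node 5→6
i=54 'e': node 6→7  ** P1@[52:54]
i=55 'a': node 7→5 (via fail)
i=56 'c': node 5→6
i=57 'e': node 6→7  ** P1@[55:57]
i=58 'c': node 7→1 (via fail)
i=59 'c': node 1→1 (via fail)
i=60 'd': node 1→2
i=61 'e': node 2→3
i=62 'e': node 3→4  ** P0@[59:62]
i=63 'd': node 4→0 (via fail)
i=64 'a': node 0→5
i=65 'e': node 5→0 (via fail)
i=66 'b': node 0→0
i=67 'c': node 0→1
i=68 'a': node 1→5 (via fail)
i=69 'c': node 5→6
i=70 'e': node 6→7  ** P1@[68:70]
i=71 'c': node 7→1 (via fail)
i=72 'd': node 1→2
i=73 'e': node 2→3
i=74 'e': node 3→4  ** P0@[71:74]

Matches: [[5,1],[11,1],[23,0],[28,0],[32,0],[35,1],[39,0],[51,0],[54,1],[57,1],[62,0],[70,1],[74,0]]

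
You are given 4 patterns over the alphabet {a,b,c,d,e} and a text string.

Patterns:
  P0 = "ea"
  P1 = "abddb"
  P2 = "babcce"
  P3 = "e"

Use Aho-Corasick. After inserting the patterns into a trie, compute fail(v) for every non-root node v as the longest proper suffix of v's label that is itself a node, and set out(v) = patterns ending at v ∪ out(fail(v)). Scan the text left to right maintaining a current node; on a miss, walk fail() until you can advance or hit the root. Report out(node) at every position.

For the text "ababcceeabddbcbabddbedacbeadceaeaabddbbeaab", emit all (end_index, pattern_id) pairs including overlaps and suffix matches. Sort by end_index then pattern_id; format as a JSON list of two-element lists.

Build automaton:
Trie (insert patterns):
  0='ε' goto a→3 b→8 e→1
  1='e' goto a→2  [P3 ends]
  2='ea' goto ·  [P0 ends]
  3='a' goto b→4
  4='ab' goto d→5
  5='abd' goto d→6
  6='abdd' goto b→7
  7='abddb' goto ·  [P1 ends]
  8='b' goto a→9
  9='ba' goto b→10
  10='bab' goto c→11
  11='babc' goto c→12
  12='babcc' goto e→13
  13='babcce' goto ·  [P2 ends]

BFS fail/out derivation:
  n1('e'): parent n0 fail=0; on 'e' 0 → fail=0;  out {3}∪∅={3}
  n3('a'): parent n0 fail=0; on 'a' 0 → fail=0;  out ∅∪∅=∅
  n8('b'): parent n0 fail=0; on 'b' 0 → fail=0;  out ∅∪∅=∅
  n2('ea'): parent n1 fail=0; on 'a' 0 → fail=3;  out {0}∪∅={0}
  n4('ab'): parent n3 fail=0; on 'b' 0 → fail=8;  out ∅∪∅=∅
  n9('ba'): parent n8 fail=0; on 'a' 0 → fail=3;  out ∅∪∅=∅
  n5('abd'): parent n4 fail=8; on 'd' 8→0 → fail=0;  out ∅∪∅=∅
  n10('bab'): parent n9 fail=3; on 'b' 3 → fail=4;  out ∅∪∅=∅
  n6('abdd'): parent n5 fail=0; on 'd' 0 → fail=0;  out ∅∪∅=∅
  n11('babc'): parent n10 fail=4; on 'c' 4→8→0 → fail=0;  out ∅∪∅=∅
  n7('abddb'): parent n6 fail=0; on 'b' 0 → fail=8;  out {1}∪∅={1}
  n12('babcc'): parent n11 fail=0; on 'c' 0 → fail=0;  out ∅∪∅=∅
  n13('babcce'): parent n12 fail=0; on 'e' 0 → fail=1;  out {2}∪{3}={2,3}

Run:
i=0 'a': node 0→3
i=1 'b': node 3→4
i=2 'a': node 4→9 (via fail)
i=3 'b': node 9→10
i=4 'c': node 10→11
i=5 'c': node 11→12
i=6 'e': node 12→13  emit P2@[1:6],P3@[6:6]
i=7 'e': node 13→1 (via fail)  emit P3@[7:7]
i=8 'a': node 1→2  emit P0@[7:8]
i=9 'b': node 2→4 (via fail)
i=10 'd': node 4→5
i=11 'd': node 5→6
i=12 'b': node 6→7  emit P1@[8:12]
i=13 'c': node 7→0 (via fail)
i=14 'b': node 0→8
i=15 'a': node 8→9
i=16 'b': node 9→10
i=17 'd': node 10→5 (via fail)
i=18 'd': node 5→6
i=19 'b': node 6→7  emit P1@[15:19]
i=20 'e': node 7→1 (via fail)  emit P3@[20:20]
i=21 'd': node 1→0 (via fail)
i=22 'a': node 0→3
i=23 'c': node 3→0 (via fail)
i=24 'b': node 0→8
i=25 'e': node 8→1 (via fail)  emit P3@[25:25]
i=26 'a': node 1→2  emit P0@[25:26]
i=27 'd': node 2→0 (via fail)
i=28 'c': node 0→0
i=29 'e': node 0→1  emit P3@[29:29]
i=30 'a': node 1→2  emit P0@[29:30]
i=31 'e': node 2→1 (via fail)  emit P3@[31:31]
i=32 'a': node 1→2  emit P0@[31:32]
i=33 'a': node 2→3 (via fail)
i=34 'b': node 3→4
i=35 'd': node 4→5
i=36 'd': node 5→6
i=37 'b': node 6→7  emit P1@[33:37]
i=38 'b': node 7→8 (via fail)
i=39 'e': node 8→1 (via fail)  emit P3@[39:39]
i=40 'a': node 1→2  emit P0@[39:40]
i=41 'a': node 2→3 (via fail)
i=42 'b': node 3→4

Result: [[6,2],[6,3],[7,3],[8,0],[12,1],[19,1],[20,3],[25,3],[26,0],[29,3],[30,0],[31,3],[32,0],[37,1],[39,3],[40,0]]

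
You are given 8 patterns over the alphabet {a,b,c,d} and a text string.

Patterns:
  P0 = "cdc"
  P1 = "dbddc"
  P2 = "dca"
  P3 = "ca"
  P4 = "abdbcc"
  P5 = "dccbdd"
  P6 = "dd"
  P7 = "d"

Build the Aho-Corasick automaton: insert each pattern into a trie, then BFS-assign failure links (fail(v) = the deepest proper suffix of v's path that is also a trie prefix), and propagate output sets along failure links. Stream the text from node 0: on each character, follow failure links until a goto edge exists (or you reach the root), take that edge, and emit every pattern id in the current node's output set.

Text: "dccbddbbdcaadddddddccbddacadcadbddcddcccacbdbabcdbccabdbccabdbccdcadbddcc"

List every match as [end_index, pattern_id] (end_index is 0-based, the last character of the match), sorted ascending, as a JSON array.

Build automaton:
Trie nodes:
  0='ε' goto a→12 c→1 d→4
  1='c' goto a→11 d→2
  2='cd' goto c→3
  3='cdc' goto ·  ←P0
  4='d' goto b→5 c→9 d→22  ←P7
  5='db' goto d→6
  6='dbd' goto d→7
  7='dbdd' goto c→8
  8='dbddc' goto ·  ←P1
  9='dc' goto a→10 c→18
  10='dca' goto ·  ←P2
  11='ca' goto ·  ←P3
  12='a' goto b→13
  13='ab' goto d→14
  14='abd' goto b→15
  15='abdb' goto c→16
  16='abdbc' goto c→17
  17='abdbcc' goto ·  ←P4
  18='dcc' goto b→19
  19='dccb' goto d→20
  20='dccbd' goto d→21
  21='dccbdd' goto ·  ←P5
  22='dd' goto ·  ←P6

BFS fail/out derivation:
  n1('c'): parent n0 fail=0; on 'c' 0 → fail=0;  out ∅∪∅=∅
  n4('d'): parent n0 fail=0; on 'd' 0 → fail=0;  out {7}∪∅={7}
  n12('a'): parent n0 fail=0; on 'a' 0 → fail=0;  out ∅∪∅=∅
  n2('cd'): parent n1 fail=0; on 'd' 0 → fail=4;  out ∅∪{7}={7}
  n5('db'): parent n4 fail=0; on 'b' 0 → fail=0;  out ∅∪∅=∅
  n9('dc'): parent n4 fail=0; on 'c' 0 → fail=1;  out ∅∪∅=∅
  n11('ca'): parent n1 fail=0; on 'a' 0 → fail=12;  out {3}∪∅={3}
  n13('ab'): parent n12 fail=0; on 'b' 0 → fail=0;  out ∅∪∅=∅
  n22('dd'): parent n4 fail=0; on 'd' 0 → fail=4;  out {6}∪{7}={6,7}
  n3('cdc'): parent n2 fail=4; on 'c' 4 → fail=9;  out {0}∪∅={0}
  n6('dbd'): parent n5 fail=0; on 'd' 0 → fail=4;  out ∅∪{7}={7}
  n10('dca'): parent n9 fail=1; on 'a' 1 → fail=11;  out {2}∪{3}={2,3}
  n14('abd'): parent n13 fail=0; on 'd' 0 → fail=4;  out ∅∪{7}={7}
  n18('dcc'): parent n9 fail=1; on 'c' 1→0 → fail=1;  out ∅∪∅=∅
  n7('dbdd'): parent n6 fail=4; on 'd' 4 → fail=22;  out ∅∪{6,7}={6,7}
  n15('abdb'): parent n14 fail=4; on 'b' 4 → fail=5;  out ∅∪∅=∅
  n19('dccb'): parent n18 fail=1; on 'b' 1→0 → fail=0;  out ∅∪∅=∅
  n8('dbddc'): parent n7 fail=22; on 'c' 22→4 → fail=9;  out {1}∪∅={1}
  n16('abdbc'): parent n15 fail=5; on 'c' 5→0 → fail=1;  out ∅∪∅=∅
  n20('dccbd'): parent n19 fail=0; on 'd' 0 → fail=4;  out ∅∪{7}={7}
  n17('abdbcc'): parent n16 fail=1; on 'c' 1→0 → fail=1;  out {4}∪∅={4}
  n21('dccbdd'): parent n20 fail=4; on 'd' 4 → fail=22;  out {5}∪{6,7}={5,6,7}

Run:
[0] read 'd'  n0⇒n4  emit P7@[0:0]
[1] read 'c'  n4⇒n9
[2] read 'c'  n9⇒n18
[3] read 'b'  n18⇒n19
[4] read 'd'  n19⇒n20  emit P7@[4:4]
[5] read 'd'  n20⇒n21  emit P5@[0:5],P6@[4:5],P7@[5:5]
[6] read 'b'  n21⇒n5 ·f
[7] read 'b'  n5⇒n0 ·f
[8] read 'd'  n0⇒n4  emit P7@[8:8]
[9] read 'c'  n4⇒n9
[10] read 'a'  n9⇒n10  emit P2@[8:10],P3@[9:10]
[11] read 'a'  n10⇒n12 ·f
[12] read 'd'  n12⇒n4 ·f  emit P7@[12:12]
[13] read 'd'  n4⇒n22  emit P6@[12:13],P7@[13:13]
[14] read 'd'  n22⇒n22 ·f  emit P6@[13:14],P7@[14:14]
[15] read 'd'  n22⇒n22 ·f  emit P6@[14:15],P7@[15:15]
[16] read 'd'  n22⇒n22 ·f  emit P6@[15:16],P7@[16:16]
[17] read 'd'  n22⇒n22 ·f  emit P6@[16:17],P7@[17:17]
[18] read 'd'  n22⇒n22 ·f  emit P6@[17:18],P7@[18:18]
[19] read 'c'  n22⇒n9 ·f
[20] read 'c'  n9⇒n18
[21] read 'b'  n18⇒n19
[22] read 'd'  n19⇒n20  emit P7@[22:22]
[23] read 'd'  n20⇒n21  emit P5@[18:23],P6@[22:23],P7@[23:23]
[24] read 'a'  n21⇒n12 ·f
[25] read 'c'  n12⇒n1 ·f
[26] read 'a'  n1⇒n11  emit P3@[25:26]
[27] read 'd'  n11⇒n4 ·f  emit P7@[27:27]
[28] read 'c'  n4⇒n9
[29] read 'a'  n9⇒n10  emit P2@[27:29],P3@[28:29]
[30] read 'd'  n10⇒n4 ·f  emit P7@[30:30]
[31] read 'b'  n4⇒n5
[32] read 'd'  n5⇒n6  emit P7@[32:32]
[33] read 'd'  n6⇒n7  emit P6@[32:33],P7@[33:33]
[34] read 'c'  n7⇒n8  emit P1@[30:34]
[35] read 'd'  n8⇒n2 ·f  emit P7@[35:35]
[36] read 'd'  n2⇒n22 ·f  emit P6@[35:36],P7@[36:36]
[37] read 'c'  n22⇒n9 ·f
[38] read 'c'  n9⇒n18
[39] read 'c'  n18⇒n1 ·f
[40] read 'a'  n1⇒n11  emit P3@[39:40]
[41] read 'c'  n11⇒n1 ·f
[42] read 'b'  n1⇒n0 ·f
[43] read 'd'  n0⇒n4  emit P7@[43:43]
[44] read 'b'  n4⇒n5
[45] read 'a'  n5⇒n12 ·f
[46] read 'b'  n12⇒n13
[47] read 'c'  n13⇒n1 ·f
[48] read 'd'  n1⇒n2  emit P7@[48:48]
[49] read 'b'  n2⇒n5 ·f
[50] read 'c'  n5⇒n1 ·f
[51] read 'c'  n1⇒n1 ·f
[52] read 'a'  n1⇒n11  emit P3@[51:52]
[53] read 'b'  n11⇒n13 ·f
[54] read 'd'  n13⇒n14  emit P7@[54:54]
[55] read 'b'  n14⇒n15
[56] read 'c'  n15⇒n16
[57] read 'c'  n16⇒n17  emit P4@[52:57]
[58] read 'a'  n17⇒n11 ·f  emit P3@[57:58]
[59] read 'b'  n11⇒n13 ·f
[60] read 'd'  n13⇒n14  emit P7@[60:60]
[61] read 'b'  n14⇒n15
[62] read 'c'  n15⇒n16
[63] read 'c'  n16⇒n17  emit P4@[58:63]
[64] read 'd'  n17⇒n2 ·f  emit P7@[64:64]
[65] read 'c'  n2⇒n3  emit P0@[63:65]
[66] read 'a'  n3⇒n10 ·f  emit P2@[64:66],P3@[65:66]
[67] read 'd'  n10⇒n4 ·f  emit P7@[67:67]
[68] read 'b'  n4⇒n5
[69] read 'd'  n5⇒n6  emit P7@[69:69]
[70] read 'd'  n6⇒n7  emit P6@[69:70],P7@[70:70]
[71] read 'c'  n7⇒n8  emit P1@[67:71]
[72] read 'c'  n8⇒n18 ·f

All matches (sorted): [[0,7],[4,7],[5,5],[5,6],[5,7],[8,7],[10,2],[10,3],[12,7],[13,6],[13,7],[14,6],[14,7],[15,6],[15,7],[16,6],[16,7],[17,6],[17,7],[18,6],[18,7],[22,7],[23,5],[23,6],[23,7],[26,3],[27,7],[29,2],[29,3],[30,7],[32,7],[33,6],[33,7],[34,1],[35,7],[36,6],[36,7],[40,3],[43,7],[48,7],[52,3],[54,7],[57,4],[58,3],[60,7],[63,4],[64,7],[65,0],[66,2],[66,3],[67,7],[69,7],[70,6],[70,7],[71,1]]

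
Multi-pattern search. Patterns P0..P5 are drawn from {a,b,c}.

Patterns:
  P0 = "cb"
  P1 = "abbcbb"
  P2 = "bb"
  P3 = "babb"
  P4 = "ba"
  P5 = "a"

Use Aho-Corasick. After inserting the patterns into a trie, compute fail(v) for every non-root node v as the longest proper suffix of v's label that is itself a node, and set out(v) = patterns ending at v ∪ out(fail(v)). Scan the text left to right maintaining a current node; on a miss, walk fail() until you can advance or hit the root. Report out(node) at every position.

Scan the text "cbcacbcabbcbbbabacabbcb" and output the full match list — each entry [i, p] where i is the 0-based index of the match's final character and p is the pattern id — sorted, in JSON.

Build:
Trie (insert patterns):
  0='ε' goto a→3 b→9 c→1
  1='c' goto b→2
  2='cb' goto ·  [P0 ends]
  3='a' goto b→4  [P5 ends]
  4='ab' goto b→5
  5='abb' goto c→6
  6='abbc' goto b→7
  7='abbcb' goto b→8
  8='abbcbb' goto ·  [P1 ends]
  9='b' goto a→11 b→10
  10='bb' goto ·  [P2 ends]
  11='ba' goto b→12  [P4 ends]
  12='bab' goto b→13
  13='babb' goto ·  [P3 ends]

Failure links (BFS by depth):
  fail(1) 'c': from fail(0)=0 chase 'c': 0 ⇒ 0;  out=∅∪out(0)=∅
  fail(3) 'a': from fail(0)=0 chase 'a': 0 ⇒ 0;  out={5}∪out(0)={5}
  fail(9) 'b': from fail(0)=0 chase 'b': 0 ⇒ 0;  out=∅∪out(0)=∅
  fail(2) 'cb': from fail(1)=0 chase 'b': 0 ⇒ 9;  out={0}∪out(9)={0}
  fail(4) 'ab': from fail(3)=0 chase 'b': 0 ⇒ 9;  out=∅∪out(9)=∅
  fail(10) 'bb': from fail(9)=0 chase 'b': 0 ⇒ 9;  out={2}∪out(9)={2}
  fail(11) 'ba': from fail(9)=0 chase 'a': 0 ⇒ 3;  out={4}∪out(3)={4,5}
  fail(5) 'abb': from fail(4)=9 chase 'b': 9 ⇒ 10;  out=∅∪out(10)={2}
  fail(12) 'bab': from fail(11)=3 chase 'b': 3 ⇒ 4;  out=∅∪out(4)=∅
  fail(6) 'abbc': from fail(5)=10 chase 'c': 10→9→0 ⇒ 1;  out=∅∪out(1)=∅
  fail(13) 'babb': from fail(12)=4 chase 'b': 4 ⇒ 5;  out={3}∪out(5)={2,3}
  fail(7) 'abbcb': from fail(6)=1 chase 'b': 1 ⇒ 2;  out=∅∪out(2)={0}
  fail(8) 'abbcbb': from fail(7)=2 chase 'b': 2→9 ⇒ 10;  out={1}∪out(10)={1,2}

Text stream:
i=0 'c': node 0→1
i=1 'b': node 1→2  ** P0@[0:1]
i=2 'c': node 2→1 (via fail)
i=3 'a': node 1→3 (via fail)  ** P5@[3:3]
i=4 'c': node 3→1 (via fail)
i=5 'b': node 1→2  ** P0@[4:5]
i=6 'c': node 2→1 (via fail)
i=7 'a': node 1→3 (via fail)  ** P5@[7:7]
i=8 'b': node 3→4
i=9 'b': node 4→5  ** P2@[8:9]
i=10 'c': node 5→6
i=11 'b': node 6→7  ** P0@[10:11]
i=12 'b': node 7→8  ** P1@[7:12],P2@[11:12]
i=13 'b': node 8→10 (via fail)  ** P2@[12:13]
i=14 'a': node 10→11 (via fail)  ** P4@[13:14],P5@[14:14]
i=15 'b': node 11→12
i=16 'a': node 12→11 (via fail)  ** P4@[15:16],P5@[16:16]
i=17 'c': node 11→1 (via fail)
i=18 'a': node 1→3 (via fail)  ** P5@[18:18]
i=19 'b': node 3→4
i=20 'b': node 4→5  ** P2@[19:20]
i=21 'c': node 5→6
i=22 'b': node 6→7  ** P0@[21:22]

All matches (sorted): [[1,0],[3,5],[5,0],[7,5],[9,2],[11,0],[12,1],[12,2],[13,2],[14,4],[14,5],[16,4],[16,5],[18,5],[20,2],[22,0]]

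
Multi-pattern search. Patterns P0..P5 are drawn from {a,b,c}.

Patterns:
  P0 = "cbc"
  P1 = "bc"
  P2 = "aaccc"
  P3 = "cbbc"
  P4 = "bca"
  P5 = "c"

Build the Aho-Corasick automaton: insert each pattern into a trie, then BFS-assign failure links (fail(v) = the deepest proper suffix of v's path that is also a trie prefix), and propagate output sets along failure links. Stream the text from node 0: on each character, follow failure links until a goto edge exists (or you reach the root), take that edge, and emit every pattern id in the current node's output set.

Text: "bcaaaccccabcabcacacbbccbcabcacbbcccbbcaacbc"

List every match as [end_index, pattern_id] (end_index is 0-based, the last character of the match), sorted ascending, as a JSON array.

Construct AC machine:
Trie nodes:
  n0 'ε': a→6 b→4 c→1
  n1 'c': b→2  ←P5
  n2 'cb': b→11 c→3
  n3 'cbc': ·  ←P0
  n4 'b': c→5
  n5 'bc': a→13  ←P1
  n6 'a': a→7
  n7 'aa': c→8
  n8 'aac': c→9
  n9 'aacc': c→10
  n10 'aaccc': ·  ←P2
  n11 'cbb': c→12
  n12 'cbbc': ·  ←P3
  n13 'bca': ·  ←P4

Failure links (BFS by depth):
  n1('c'): parent n0 fail=0; on 'c' 0 → fail=0;  out {5}∪∅={5}
  n4('b'): parent n0 fail=0; on 'b' 0 → fail=0;  out ∅∪∅=∅
  n6('a'): parent n0 fail=0; on 'a' 0 → fail=0;  out ∅∪∅=∅
  n2('cb'): parent n1 fail=0; on 'b' 0 → fail=4;  out ∅∪∅=∅
  n5('bc'): parent n4 fail=0; on 'c' 0 → fail=1;  out {1}∪{5}={1,5}
  n7('aa'): parent n6 fail=0; on 'a' 0 → fail=6;  out ∅∪∅=∅
  n3('cbc'): parent n2 fail=4; on 'c' 4 → fail=5;  out {0}∪{1,5}={0,1,5}
  n8('aac'): parent n7 fail=6; on 'c' 6→0 → fail=1;  out ∅∪{5}={5}
  n11('cbb'): parent n2 fail=4; on 'b' 4→0 → fail=4;  out ∅∪∅=∅
  n13('bca'): parent n5 fail=1; on 'a' 1→0 → fail=6;  out {4}∪∅={4}
  n9('aacc'): parent n8 fail=1; on 'c' 1→0 → fail=1;  out ∅∪{5}={5}
  n12('cbbc'): parent n11 fail=4; on 'c' 4 → fail=5;  out {3}∪{1,5}={1,3,5}
  n10('aaccc'): parent n9 fail=1; on 'c' 1→0 → fail=1;  out {2}∪{5}={2,5}

Scan:
pos 0 'b': at 4
pos 1 'c': at 5  → match P1@[0:1],P5@[1:1]
pos 2 'a': at 13  → match P4@[0:2]
pos 3 'a': at 7 (via fail)
pos 4 'a': at 7 (via fail)
pos 5 'c': at 8  → match P5@[5:5]
pos 6 'c': at 9  → match P5@[6:6]
pos 7 'c': at 10  → match P2@[3:7],P5@[7:7]
pos 8 'c': at 1 (via fail)  → match P5@[8:8]
pos 9 'a': at 6 (via fail)
pos 10 'b': at 4 (via fail)
pos 11 'c': at 5  → match P1@[10:11],P5@[11:11]
pos 12 'a': at 13  → match P4@[10:12]
pos 13 'b': at 4 (via fail)
pos 14 'c': at 5  → match P1@[13:14],P5@[14:14]
pos 15 'a': at 13  → match P4@[13:15]
pos 16 'c': at 1 (via fail)  → match P5@[16:16]
pos 17 'a': at 6 (via fail)
pos 18 'c': at 1 (via fail)  → match P5@[18:18]
pos 19 'b': at 2
pos 20 'b': at 11
pos 21 'c': at 12  → match P1@[20:21],P3@[18:21],P5@[21:21]
pos 22 'c': at 1 (via fail)  → match P5@[22:22]
pos 23 'b': at 2
pos 24 'c': at 3  → match P0@[22:24],P1@[23:24],P5@[24:24]
pos 25 'a': at 13 (via fail)  → match P4@[23:25]
pos 26 'b': at 4 (via fail)
pos 27 'c': at 5  → match P1@[26:27],P5@[27:27]
pos 28 'a': at 13  → match P4@[26:28]
pos 29 'c': at 1 (via fail)  → match P5@[29:29]
pos 30 'b': at 2
pos 31 'b': at 11
pos 32 'c': at 12  → match P1@[31:32],P3@[29:32],P5@[32:32]
pos 33 'c': at 1 (via fail)  → match P5@[33:33]
pos 34 'c': at 1 (via fail)  → match P5@[34:34]
pos 35 'b': at 2
pos 36 'b': at 11
pos 37 'c': at 12  → match P1@[36:37],P3@[34:37],P5@[37:37]
pos 38 'a': at 13 (via fail)  → match P4@[36:38]
pos 39 'a': at 7 (via fail)
pos 40 'c': at 8  → match P5@[40:40]
pos 41 'b': at 2 (via fail)
pos 42 'c': at 3  → match P0@[40:42],P1@[41:42],P5@[42:42]

Matches: [[1,1],[1,5],[2,4],[5,5],[6,5],[7,2],[7,5],[8,5],[11,1],[11,5],[12,4],[14,1],[14,5],[15,4],[16,5],[18,5],[21,1],[21,3],[21,5],[22,5],[24,0],[24,1],[24,5],[25,4],[27,1],[27,5],[28,4],[29,5],[32,1],[32,3],[32,5],[33,5],[34,5],[37,1],[37,3],[37,5],[38,4],[40,5],[42,0],[42,1],[42,5]]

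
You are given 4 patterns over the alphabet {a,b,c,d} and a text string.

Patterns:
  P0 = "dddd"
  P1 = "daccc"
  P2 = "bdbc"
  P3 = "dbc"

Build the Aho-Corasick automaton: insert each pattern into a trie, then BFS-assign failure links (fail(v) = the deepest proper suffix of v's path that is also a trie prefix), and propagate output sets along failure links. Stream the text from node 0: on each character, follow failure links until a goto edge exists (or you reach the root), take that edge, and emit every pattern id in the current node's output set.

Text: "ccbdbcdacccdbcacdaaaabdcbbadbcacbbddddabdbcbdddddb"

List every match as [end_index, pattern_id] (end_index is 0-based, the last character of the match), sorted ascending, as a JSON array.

Build:
Trie (insert patterns):
  n0 'ε': b→9 d→1
  n1 'd': a→5 b→13 d→2
  n2 'dd': d→3
  n3 'ddd': d→4
  n4 'dddd': ·  ←P0
  n5 'da': c→6
  n6 'dac': c→7
  n7 'dacc': c→8
  n8 'daccc': ·  ←P1
  n9 'b': d→10
  n10 'bd': b→11
  n11 'bdb': c→12
  n12 'bdbc': ·  ←P2
  n13 'db': c→14
  n14 'dbc': ·  ←P3

BFS fail/out derivation:
  n1('d'): parent n0 fail=0; on 'd' 0 → fail=0;  out ∅∪∅=∅
  n9('b'): parent n0 fail=0; on 'b' 0 → fail=0;  out ∅∪∅=∅
  n2('dd'): parent n1 fail=0; on 'd' 0 → fail=1;  out ∅∪∅=∅
  n5('da'): parent n1 fail=0; on 'a' 0 → fail=0;  out ∅∪∅=∅
  n10('bd'): parent n9 fail=0; on 'd' 0 → fail=1;  out ∅∪∅=∅
  n13('db'): parent n1 fail=0; on 'b' 0 → fail=9;  out ∅∪∅=∅
  n3('ddd'): parent n2 fail=1; on 'd' 1 → fail=2;  out ∅∪∅=∅
  n6('dac'): parent n5 fail=0; on 'c' 0 → fail=0;  out ∅∪∅=∅
  n11('bdb'): parent n10 fail=1; on 'b' 1 → fail=13;  out ∅∪∅=∅
  n14('dbc'): parent n13 fail=9; on 'c' 9→0 → fail=0;  out {3}∪∅={3}
  n4('dddd'): parent n3 fail=2; on 'd' 2 → fail=3;  out {0}∪∅={0}
  n7('dacc'): parent n6 fail=0; on 'c' 0 → fail=0;  out ∅∪∅=∅
  n12('bdbc'): parent n11 fail=13; on 'c' 13 → fail=14;  out {2}∪{3}={2,3}
  n8('daccc'): parent n7 fail=0; on 'c' 0 → fail=0;  out {1}∪∅={1}

Text stream:
i=0 'c': node 0→0
i=1 'c': node 0→0
i=2 'b': node 0→9
i=3 'd': node 9→10
i=4 'b': node 10→11
i=5 'c': node 11→12  → match P2@[2:5],P3@[3:5]
i=6 'd': node 12→1 ·f
i=7 'a': node 1→5
i=8 'c': node 5→6
i=9 'c': node 6→7
i=10 'c': node 7→8  → match P1@[6:10]
i=11 'd': node 8→1 ·f
i=12 'b': node 1→13
i=13 'c': node 13→14  → match P3@[11:13]
i=14 'a': node 14→0 ·f
i=15 'c': node 0→0
i=16 'd': node 0→1
i=17 'a': node 1→5
i=18 'a': node 5→0 ·f
i=19 'a': node 0→0
i=20 'a': node 0→0
i=21 'b': node 0→9
i=22 'd': node 9→10
i=23 'c': node 10→0 ·f
i=24 'b': node 0→9
i=25 'b': node 9→9 ·f
i=26 'a': node 9→0 ·f
i=27 'd': node 0→1
i=28 'b': node 1→13
i=29 'c': node 13→14  → match P3@[27:29]
i=30 'a': node 14→0 ·f
i=31 'c': node 0→0
i=32 'b': node 0→9
i=33 'b': node 9→9 ·f
i=34 'd': node 9→10
i=35 'd': node 10→2 ·f
i=36 'd': node 2→3
i=37 'd': node 3→4  → match P0@[34:37]
i=38 'a': node 4→5 ·f
i=39 'b': node 5→9 ·f
i=40 'd': node 9→10
i=41 'b': node 10→11
i=42 'c': node 11→12  → match P2@[39:42],P3@[40:42]
i=43 'b': node 12→9 ·f
i=44 'd': node 9→10
i=45 'd': node 10→2 ·f
i=46 'd': node 2→3
i=47 'd': node 3→4  → match P0@[44:47]
i=48 'd': node 4→4 ·f  → match P0@[45:48]
i=49 'b': node 4→13 ·f

All matches (sorted): [[5,2],[5,3],[10,1],[13,3],[29,3],[37,0],[42,2],[42,3],[47,0],[48,0]]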